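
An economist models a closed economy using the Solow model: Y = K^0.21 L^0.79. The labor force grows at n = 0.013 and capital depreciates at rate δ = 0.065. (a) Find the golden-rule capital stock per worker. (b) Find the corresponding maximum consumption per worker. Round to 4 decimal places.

(a) k_gold ≈ 3.5032; (b) c_gold ≈ 1.0279

n + δ = 0.013 + 0.065 = 0.078.
Maximizing c = f(k) − (n+δ)·k gives f'(k) = n+δ, i.e. 0.21·k^(0.21−1) = 0.078, so k_gold = (0.21/0.078)^(1/0.79) ≈ 3.5032.
y_gold = 3.5032^0.21 ≈ 1.3012; c_gold = y_gold − 0.078·k_gold ≈ 1.0279.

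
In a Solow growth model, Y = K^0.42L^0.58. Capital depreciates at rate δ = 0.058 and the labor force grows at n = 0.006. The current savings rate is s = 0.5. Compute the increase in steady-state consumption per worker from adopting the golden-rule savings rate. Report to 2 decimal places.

Δc ≈ 0.05

n + δ = 0.006 + 0.058 = 0.064.
Current steady state (s = 0.5): k* = (0.5/0.064)^(1/0.58) ≈ 34.6173, y* = 34.6173^0.42 ≈ 4.4310, c* = (1−0.5)·4.4310 ≈ 2.2155.
At the golden rule the marginal product of capital equals n+δ: 0.42·k^(0.42−1) = 0.064. Solving, k_gold = (0.42/0.064)^(1/0.58) ≈ 25.6295.
y_gold = 25.6295^0.42 ≈ 3.9054, c_gold = y_gold − 0.064·k_gold ≈ 2.2652.
Gain: Δc = 2.2652 − 2.2155 ≈ 0.0497.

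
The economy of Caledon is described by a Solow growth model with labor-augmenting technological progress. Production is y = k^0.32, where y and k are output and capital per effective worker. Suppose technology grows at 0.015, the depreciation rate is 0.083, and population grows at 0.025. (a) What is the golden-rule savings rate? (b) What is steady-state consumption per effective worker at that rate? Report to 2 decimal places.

(a) s_gold = 0.32; (b) c_gold ≈ 1.07

Capital per effective worker breaks even when investment replaces (n + g + δ)·k; here n + g + δ = 0.123.
For Cobb-Douglas, s_gold equals capital's share: s_gold = 0.32.
Setting f'(k) = n+g+δ gives 0.32·k^(0.32−1) = 0.123, hence k_gold = (0.32/0.123)^(1/0.68) ≈ 4.0799.
y_gold = 4.0799^0.32 ≈ 1.5682; c_gold = (1−0.32)·y_gold ≈ 1.0664.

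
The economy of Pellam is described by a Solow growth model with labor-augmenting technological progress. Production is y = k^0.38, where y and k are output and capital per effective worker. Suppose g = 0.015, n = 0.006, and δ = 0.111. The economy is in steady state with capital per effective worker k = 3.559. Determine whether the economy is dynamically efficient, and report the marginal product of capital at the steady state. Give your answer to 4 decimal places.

dynamically efficient; MPK ≈ 0.1730

Capital per effective worker breaks even when investment replaces (n + g + δ)·k; here n + g + δ = 0.132.
MPK = 0.38·k^(0.38−1) = 0.38·3.559^(-0.62) ≈ 0.1730.
MPK > 0.132, so the economy is dynamically efficient (under-saving).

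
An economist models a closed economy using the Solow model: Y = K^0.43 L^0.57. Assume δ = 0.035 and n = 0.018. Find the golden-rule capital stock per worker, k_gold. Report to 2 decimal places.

k_gold ≈ 39.36

Break-even investment rate: n + δ = 0.018 + 0.035 = 0.053.
Golden rule sets MPK = n+δ: 0.43·k^(0.43−1) = 0.053, so k_gold = (0.43/0.053)^(1/0.57) ≈ 39.3618.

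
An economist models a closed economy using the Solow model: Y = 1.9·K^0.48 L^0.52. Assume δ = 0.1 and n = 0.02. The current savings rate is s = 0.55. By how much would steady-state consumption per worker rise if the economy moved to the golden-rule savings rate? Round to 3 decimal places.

n + δ = 0.02 + 0.1 = 0.12.
Current steady state (s = 0.55): k* = (0.55·1.9/0.12)^(1/0.52) ≈ 64.2048, y* = 1.9·64.2048^0.48 ≈ 14.0083, c* = (1−0.55)·14.0083 ≈ 6.3037.
Setting f'(k) = n+δ gives 0.48·1.9·k^(0.48−1) = 0.12, hence k_gold = (0.48·1.9/0.12)^(1/0.52) ≈ 49.4165.
y_gold = 1.9·49.4165^0.48 ≈ 12.3541, c_gold = y_gold − 0.12·k_gold ≈ 6.4241.
Gain: Δc = 6.4241 − 6.3037 ≈ 0.1204.

Δc ≈ 0.120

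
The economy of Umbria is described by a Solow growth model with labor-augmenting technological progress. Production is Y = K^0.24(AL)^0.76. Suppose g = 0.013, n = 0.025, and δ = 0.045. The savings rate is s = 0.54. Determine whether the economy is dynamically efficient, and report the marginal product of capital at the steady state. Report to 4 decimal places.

dynamically inefficient; MPK ≈ 0.0369

The effective depreciation rate is n + g + δ = 0.025 + 0.013 + 0.045 = 0.083.
Steady-state k*: s·k^0.24 = 0.083·k gives k* = (0.54/0.083)^(1/0.76) ≈ 11.7531.
MPK = 0.24·11.7531^(-0.76) ≈ 0.0369.
MPK < n+g+δ = 0.083, so the economy is dynamically inefficient (over-saving).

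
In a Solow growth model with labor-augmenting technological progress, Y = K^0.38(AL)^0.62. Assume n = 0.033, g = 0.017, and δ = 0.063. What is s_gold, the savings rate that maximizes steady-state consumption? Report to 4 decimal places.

s_gold = 0.3800

The effective depreciation rate is n + g + δ = 0.033 + 0.017 + 0.063 = 0.113.
At the golden rule MPK = n+g+δ, and in any Cobb-Douglas steady state s = (n+g+δ)·k/y = MPK·k/y = capital's share 0.38.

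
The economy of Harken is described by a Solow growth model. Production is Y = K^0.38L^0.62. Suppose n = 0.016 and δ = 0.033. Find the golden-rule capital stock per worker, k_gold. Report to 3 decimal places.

k_gold ≈ 27.216

Break-even investment rate: n + δ = 0.016 + 0.033 = 0.049.
Setting f'(k) = n+δ gives 0.38·k^(0.38−1) = 0.049, hence k_gold = (0.38/0.049)^(1/0.62) ≈ 27.2156.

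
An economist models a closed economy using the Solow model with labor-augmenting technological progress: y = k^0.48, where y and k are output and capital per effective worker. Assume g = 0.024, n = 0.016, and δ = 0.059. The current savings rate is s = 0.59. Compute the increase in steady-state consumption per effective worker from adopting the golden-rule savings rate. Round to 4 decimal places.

Δc ≈ 0.1030

Capital per effective worker breaks even when investment replaces (n + g + δ)·k; here n + g + δ = 0.099.
Current steady state (s = 0.59): k* = (0.59/0.099)^(1/0.52) ≈ 30.9600, y* = 30.9600^0.48 ≈ 5.1950, c* = (1−0.59)·5.1950 ≈ 2.1299.
Golden rule sets MPK = n+g+δ: 0.48·k^(0.48−1) = 0.099, so k_gold = (0.48/0.099)^(1/0.52) ≈ 20.8196.
y_gold = 20.8196^0.48 ≈ 4.2941, c_gold = y_gold − 0.099·k_gold ≈ 2.2329.
Gain: Δc = 2.2329 − 2.1299 ≈ 0.1030.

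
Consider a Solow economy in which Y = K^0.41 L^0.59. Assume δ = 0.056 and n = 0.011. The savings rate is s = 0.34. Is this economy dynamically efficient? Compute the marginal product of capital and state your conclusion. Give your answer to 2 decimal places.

Capital per worker breaks even when investment replaces (n + δ)·k; here n + δ = 0.067.
Steady-state k*: s·k^0.41 = 0.067·k gives k* = (0.34/0.067)^(1/0.59) ≈ 15.6892.
MPK = 0.41·15.6892^(-0.59) ≈ 0.0808.
MPK > n+δ = 0.067, so the economy is dynamically efficient (under-saving).

dynamically efficient; MPK ≈ 0.08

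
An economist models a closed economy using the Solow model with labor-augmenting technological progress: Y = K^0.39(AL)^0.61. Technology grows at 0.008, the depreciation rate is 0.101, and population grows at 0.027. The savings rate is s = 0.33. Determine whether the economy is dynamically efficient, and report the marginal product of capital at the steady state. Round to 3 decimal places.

dynamically efficient; MPK ≈ 0.161

Capital per effective worker breaks even when investment replaces (n + g + δ)·k; here n + g + δ = 0.136.
Steady-state k*: s·k^0.39 = 0.136·k gives k* = (0.33/0.136)^(1/0.61) ≈ 4.2767.
MPK = 0.39·4.2767^(-0.61) ≈ 0.1607.
MPK > n+g+δ = 0.136, so the economy is dynamically efficient (under-saving).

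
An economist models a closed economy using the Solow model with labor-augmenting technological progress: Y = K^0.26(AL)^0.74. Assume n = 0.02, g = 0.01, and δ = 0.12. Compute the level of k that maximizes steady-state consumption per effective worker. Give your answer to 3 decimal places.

Break-even investment rate: n + g + δ = 0.02 + 0.01 + 0.12 = 0.15.
At the golden rule the marginal product of capital equals n+g+δ: 0.26·k^(0.26−1) = 0.15. Solving, k_gold = (0.26/0.15)^(1/0.74) ≈ 2.1029.

k_gold ≈ 2.103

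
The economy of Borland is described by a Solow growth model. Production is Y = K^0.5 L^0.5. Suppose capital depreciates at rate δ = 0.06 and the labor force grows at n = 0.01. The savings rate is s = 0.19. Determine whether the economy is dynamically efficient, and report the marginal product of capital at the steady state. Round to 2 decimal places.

dynamically efficient; MPK ≈ 0.18

Break-even investment rate: n + δ = 0.01 + 0.06 = 0.07.
Steady-state k*: s·k^0.5 = 0.07·k gives k* = (0.19/0.07)^(1/0.5) ≈ 7.3673.
MPK = 0.5·7.3673^(-0.5) ≈ 0.1842.
MPK > n+δ = 0.07, so the economy is dynamically efficient (under-saving).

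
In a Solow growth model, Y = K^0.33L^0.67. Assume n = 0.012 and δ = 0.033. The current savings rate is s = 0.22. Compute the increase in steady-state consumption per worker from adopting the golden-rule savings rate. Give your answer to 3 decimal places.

n + δ = 0.012 + 0.033 = 0.045.
Current steady state (s = 0.22): k* = (0.22/0.045)^(1/0.67) ≈ 10.6825, y* = 10.6825^0.33 ≈ 2.1851, c* = (1−0.22)·2.1851 ≈ 1.7043.
Setting f'(k) = n+δ gives 0.33·k^(0.33−1) = 0.045, hence k_gold = (0.33/0.045)^(1/0.67) ≈ 19.5657.
y_gold = 19.5657^0.33 ≈ 2.6680, c_gold = y_gold − 0.045·k_gold ≈ 1.7876.
Gain: Δc = 1.7876 − 1.7043 ≈ 0.0833.

Δc ≈ 0.083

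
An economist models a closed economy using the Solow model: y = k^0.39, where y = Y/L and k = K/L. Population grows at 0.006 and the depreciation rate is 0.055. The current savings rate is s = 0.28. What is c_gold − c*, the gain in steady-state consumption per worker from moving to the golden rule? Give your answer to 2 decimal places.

n + δ = 0.006 + 0.055 = 0.061.
Current steady state (s = 0.28): k* = (0.28/0.061)^(1/0.61) ≈ 12.1609, y* = 12.1609^0.39 ≈ 2.6493, c* = (1−0.28)·2.6493 ≈ 1.9075.
Setting f'(k) = n+δ gives 0.39·k^(0.39−1) = 0.061, hence k_gold = (0.39/0.061)^(1/0.61) ≈ 20.9352.
y_gold = 20.9352^0.39 ≈ 3.2745, c_gold = y_gold − 0.061·k_gold ≈ 1.9974.
Gain: Δc = 1.9974 − 1.9075 ≈ 0.0899.

Δc ≈ 0.09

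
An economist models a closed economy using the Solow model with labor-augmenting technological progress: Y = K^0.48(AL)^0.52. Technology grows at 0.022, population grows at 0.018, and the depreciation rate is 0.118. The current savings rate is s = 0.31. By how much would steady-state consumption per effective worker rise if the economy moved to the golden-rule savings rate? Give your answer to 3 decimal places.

Δc ≈ 0.165

n + g + δ = 0.018 + 0.022 + 0.118 = 0.158.
Current steady state (s = 0.31): k* = (0.31/0.158)^(1/0.52) ≈ 3.6551, y* = 3.6551^0.48 ≈ 1.8629, c* = (1−0.31)·1.8629 ≈ 1.2854.
At the golden rule the marginal product of capital equals n+g+δ: 0.48·k^(0.48−1) = 0.158. Solving, k_gold = (0.48/0.158)^(1/0.52) ≈ 8.4732.
y_gold = 8.4732^0.48 ≈ 2.7891, c_gold = y_gold − 0.158·k_gold ≈ 1.4503.
Gain: Δc = 1.4503 − 1.2854 ≈ 0.1649.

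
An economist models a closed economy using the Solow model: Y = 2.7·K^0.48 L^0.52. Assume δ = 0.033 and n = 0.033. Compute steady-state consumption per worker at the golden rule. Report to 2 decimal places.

c_gold ≈ 21.93

n + δ = 0.033 + 0.033 = 0.066.
Maximizing c = f(k) − (n+δ)·k gives f'(k) = n+δ, i.e. 0.48·2.7·k^(0.48−1) = 0.066, so k_gold = (0.48·2.7/0.066)^(1/0.52) ≈ 306.6591.
y_gold = 2.7·306.6591^0.48 ≈ 42.1656.
c_gold = y_gold − (n+δ)·k_gold = 42.1656 − 0.066·306.6591 ≈ 21.9261.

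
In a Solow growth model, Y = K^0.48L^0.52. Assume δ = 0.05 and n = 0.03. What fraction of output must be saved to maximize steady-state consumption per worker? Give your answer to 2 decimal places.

Capital per worker breaks even when investment replaces (n + δ)·k; here n + δ = 0.08.
At the golden rule MPK = n+δ, and in any Cobb-Douglas steady state s = (n+δ)·k/y = MPK·k/y = capital's share 0.48.

s_gold = 0.48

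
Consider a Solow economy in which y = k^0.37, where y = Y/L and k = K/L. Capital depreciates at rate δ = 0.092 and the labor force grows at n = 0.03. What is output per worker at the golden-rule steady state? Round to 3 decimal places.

y_gold ≈ 1.919

The effective depreciation rate is n + δ = 0.03 + 0.092 = 0.122.
Golden rule sets MPK = n+δ: 0.37·k^(0.37−1) = 0.122, so k_gold = (0.37/0.122)^(1/0.63) ≈ 5.8187.
Output: y_gold = k_gold^0.37 = 5.8187^0.37 ≈ 1.9186.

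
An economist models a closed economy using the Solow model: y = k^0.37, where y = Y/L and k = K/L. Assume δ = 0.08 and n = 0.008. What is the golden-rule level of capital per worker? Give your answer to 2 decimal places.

k_gold ≈ 9.77

Capital per worker breaks even when investment replaces (n + δ)·k; here n + δ = 0.088.
Maximizing c = f(k) − (n+δ)·k gives f'(k) = n+δ, i.e. 0.37·k^(0.37−1) = 0.088, so k_gold = (0.37/0.088)^(1/0.63) ≈ 9.7731.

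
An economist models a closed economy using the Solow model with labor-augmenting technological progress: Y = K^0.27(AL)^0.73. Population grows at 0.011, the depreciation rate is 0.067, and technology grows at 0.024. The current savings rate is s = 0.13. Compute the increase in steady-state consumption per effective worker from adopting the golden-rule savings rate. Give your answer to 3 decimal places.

Δc ≈ 0.095

Capital per effective worker breaks even when investment replaces (n + g + δ)·k; here n + g + δ = 0.102.
Current steady state (s = 0.13): k* = (0.13/0.102)^(1/0.73) ≈ 1.3941, y* = 1.3941^0.27 ≈ 1.0939, c* = (1−0.13)·1.0939 ≈ 0.9517.
Golden rule sets MPK = n+g+δ: 0.27·k^(0.27−1) = 0.102, so k_gold = (0.27/0.102)^(1/0.73) ≈ 3.7943.
y_gold = 3.7943^0.27 ≈ 1.4334, c_gold = y_gold − 0.102·k_gold ≈ 1.0464.
Gain: Δc = 1.0464 − 0.9517 ≈ 0.0947.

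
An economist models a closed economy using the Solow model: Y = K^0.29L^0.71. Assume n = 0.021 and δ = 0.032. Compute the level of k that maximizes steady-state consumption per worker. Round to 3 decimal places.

Break-even investment rate: n + δ = 0.021 + 0.032 = 0.053.
Setting f'(k) = n+δ gives 0.29·k^(0.29−1) = 0.053, hence k_gold = (0.29/0.053)^(1/0.71) ≈ 10.9549.

k_gold ≈ 10.955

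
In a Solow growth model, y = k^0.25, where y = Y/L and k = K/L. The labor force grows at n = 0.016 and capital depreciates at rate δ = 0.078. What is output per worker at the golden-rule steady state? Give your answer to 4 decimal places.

Break-even investment rate: n + δ = 0.016 + 0.078 = 0.094.
Setting f'(k) = n+δ gives 0.25·k^(0.25−1) = 0.094, hence k_gold = (0.25/0.094)^(1/0.75) ≈ 3.6848.
Output: y_gold = k_gold^0.25 = 3.6848^0.25 ≈ 1.3855.

y_gold ≈ 1.3855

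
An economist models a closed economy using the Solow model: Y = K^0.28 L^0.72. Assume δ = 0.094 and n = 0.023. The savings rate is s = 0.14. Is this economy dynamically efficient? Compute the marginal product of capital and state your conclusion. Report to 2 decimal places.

Capital per worker breaks even when investment replaces (n + δ)·k; here n + δ = 0.117.
Steady-state k*: s·k^0.28 = 0.117·k gives k* = (0.14/0.117)^(1/0.72) ≈ 1.2831.
MPK = 0.28·1.2831^(-0.72) ≈ 0.2340.
MPK > n+δ = 0.117, so the economy is dynamically efficient (under-saving).

dynamically efficient; MPK ≈ 0.23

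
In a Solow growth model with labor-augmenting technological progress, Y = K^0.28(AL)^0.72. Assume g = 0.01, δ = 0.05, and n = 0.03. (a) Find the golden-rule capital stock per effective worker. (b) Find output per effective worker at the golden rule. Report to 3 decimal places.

n + g + δ = 0.03 + 0.01 + 0.05 = 0.09.
Maximizing c = f(k) − (n+g+δ)·k gives f'(k) = n+g+δ, i.e. 0.28·k^(0.28−1) = 0.09, so k_gold = (0.28/0.09)^(1/0.72) ≈ 4.8373.
y_gold = 4.8373^0.28 ≈ 1.5549.

(a) k_gold ≈ 4.837; (b) y_gold ≈ 1.555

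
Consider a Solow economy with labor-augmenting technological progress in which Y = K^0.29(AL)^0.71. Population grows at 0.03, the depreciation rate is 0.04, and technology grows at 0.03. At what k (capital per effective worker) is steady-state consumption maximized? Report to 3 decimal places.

k_gold ≈ 4.480

Capital per effective worker breaks even when investment replaces (n + g + δ)·k; here n + g + δ = 0.1.
Golden rule sets MPK = n+g+δ: 0.29·k^(0.29−1) = 0.1, so k_gold = (0.29/0.1)^(1/0.71) ≈ 4.4799.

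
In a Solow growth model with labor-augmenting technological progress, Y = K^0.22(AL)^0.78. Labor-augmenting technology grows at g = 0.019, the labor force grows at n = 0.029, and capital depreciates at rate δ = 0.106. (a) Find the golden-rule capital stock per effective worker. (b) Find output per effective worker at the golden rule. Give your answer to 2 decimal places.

(a) k_gold ≈ 1.58; (b) y_gold ≈ 1.11

n + g + δ = 0.029 + 0.019 + 0.106 = 0.154.
Golden rule sets MPK = n+g+δ: 0.22·k^(0.22−1) = 0.154, so k_gold = (0.22/0.154)^(1/0.78) ≈ 1.5798.
y_gold = 1.5798^0.22 ≈ 1.1058.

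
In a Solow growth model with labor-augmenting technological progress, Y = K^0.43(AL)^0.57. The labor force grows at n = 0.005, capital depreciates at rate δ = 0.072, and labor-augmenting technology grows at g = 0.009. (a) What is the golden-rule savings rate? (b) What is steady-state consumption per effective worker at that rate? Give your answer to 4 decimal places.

Capital per effective worker breaks even when investment replaces (n + g + δ)·k; here n + g + δ = 0.086.
For Cobb-Douglas, s_gold equals capital's share: s_gold = 0.43.
Golden rule sets MPK = n+g+δ: 0.43·k^(0.43−1) = 0.086, so k_gold = (0.43/0.086)^(1/0.57) ≈ 16.8369.
y_gold = 16.8369^0.43 ≈ 3.3674; c_gold = (1−0.43)·y_gold ≈ 1.9194.

(a) s_gold = 0.4300; (b) c_gold ≈ 1.9194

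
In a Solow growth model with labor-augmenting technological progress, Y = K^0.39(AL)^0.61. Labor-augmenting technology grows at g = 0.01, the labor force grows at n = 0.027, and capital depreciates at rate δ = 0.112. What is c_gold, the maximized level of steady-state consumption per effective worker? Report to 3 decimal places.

Break-even investment rate: n + g + δ = 0.027 + 0.01 + 0.112 = 0.149.
At the golden rule the marginal product of capital equals n+g+δ: 0.39·k^(0.39−1) = 0.149. Solving, k_gold = (0.39/0.149)^(1/0.61) ≈ 4.8422.
y_gold = 4.8422^0.39 ≈ 1.8500.
c_gold = y_gold − (n+g+δ)·k_gold = 1.8500 − 0.149·4.8422 ≈ 1.1285.

c_gold ≈ 1.128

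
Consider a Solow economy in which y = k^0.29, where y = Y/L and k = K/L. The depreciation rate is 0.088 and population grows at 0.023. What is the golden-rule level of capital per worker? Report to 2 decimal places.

Capital per worker breaks even when investment replaces (n + δ)·k; here n + δ = 0.111.
Maximizing c = f(k) − (n+δ)·k gives f'(k) = n+δ, i.e. 0.29·k^(0.29−1) = 0.111, so k_gold = (0.29/0.111)^(1/0.71) ≈ 3.8675.

k_gold ≈ 3.87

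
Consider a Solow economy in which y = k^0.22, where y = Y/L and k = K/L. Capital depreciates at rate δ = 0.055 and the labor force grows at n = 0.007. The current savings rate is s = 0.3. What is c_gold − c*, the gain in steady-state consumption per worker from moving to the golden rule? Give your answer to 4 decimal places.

Δc ≈ 0.0229

Break-even investment rate: n + δ = 0.007 + 0.055 = 0.062.
Current steady state (s = 0.3): k* = (0.3/0.062)^(1/0.78) ≈ 7.5485, y* = 7.5485^0.22 ≈ 1.5600, c* = (1−0.3)·1.5600 ≈ 1.0920.
Setting f'(k) = n+δ gives 0.22·k^(0.22−1) = 0.062, hence k_gold = (0.22/0.062)^(1/0.78) ≈ 5.0719.
y_gold = 5.0719^0.22 ≈ 1.4293, c_gold = y_gold − 0.062·k_gold ≈ 1.1149.
Gain: Δc = 1.1149 − 1.0920 ≈ 0.0229.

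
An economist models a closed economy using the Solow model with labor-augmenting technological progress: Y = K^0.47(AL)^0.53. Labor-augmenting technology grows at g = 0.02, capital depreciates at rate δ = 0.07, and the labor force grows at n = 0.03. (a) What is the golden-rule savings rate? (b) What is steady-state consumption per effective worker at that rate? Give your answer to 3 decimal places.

The effective depreciation rate is n + g + δ = 0.03 + 0.02 + 0.07 = 0.12.
For Cobb-Douglas, s_gold equals capital's share: s_gold = 0.47.
Golden rule sets MPK = n+g+δ: 0.47·k^(0.47−1) = 0.12, so k_gold = (0.47/0.12)^(1/0.53) ≈ 13.1435.
y_gold = 13.1435^0.47 ≈ 3.3558; c_gold = (1−0.47)·y_gold ≈ 1.7786.

(a) s_gold = 0.470; (b) c_gold ≈ 1.779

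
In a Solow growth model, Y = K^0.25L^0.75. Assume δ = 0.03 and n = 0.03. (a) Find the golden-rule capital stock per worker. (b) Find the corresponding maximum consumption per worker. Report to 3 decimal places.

(a) k_gold ≈ 6.705; (b) c_gold ≈ 1.207

n + δ = 0.03 + 0.03 = 0.06.
Maximizing c = f(k) − (n+δ)·k gives f'(k) = n+δ, i.e. 0.25·k^(0.25−1) = 0.06, so k_gold = (0.25/0.06)^(1/0.75) ≈ 6.7048.
y_gold = 6.7048^0.25 ≈ 1.6091; c_gold = y_gold − 0.06·k_gold ≈ 1.2069.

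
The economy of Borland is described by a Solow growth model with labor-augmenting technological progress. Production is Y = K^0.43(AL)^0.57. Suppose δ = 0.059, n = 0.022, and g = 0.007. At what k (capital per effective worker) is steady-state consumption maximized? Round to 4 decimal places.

k_gold ≈ 16.1714

The effective depreciation rate is n + g + δ = 0.022 + 0.007 + 0.059 = 0.088.
Maximizing c = f(k) − (n+g+δ)·k gives f'(k) = n+g+δ, i.e. 0.43·k^(0.43−1) = 0.088, so k_gold = (0.43/0.088)^(1/0.57) ≈ 16.1714.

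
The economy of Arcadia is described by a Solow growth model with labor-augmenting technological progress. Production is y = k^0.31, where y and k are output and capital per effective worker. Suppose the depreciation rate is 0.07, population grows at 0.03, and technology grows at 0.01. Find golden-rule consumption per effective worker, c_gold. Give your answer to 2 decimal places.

Capital per effective worker breaks even when investment replaces (n + g + δ)·k; here n + g + δ = 0.11.
Maximizing c = f(k) − (n+g+δ)·k gives f'(k) = n+g+δ, i.e. 0.31·k^(0.31−1) = 0.11, so k_gold = (0.31/0.11)^(1/0.69) ≈ 4.4888.
y_gold = 4.4888^0.31 ≈ 1.5928.
c_gold = y_gold − (n+g+δ)·k_gold = 1.5928 − 0.11·4.4888 ≈ 1.0990.

c_gold ≈ 1.10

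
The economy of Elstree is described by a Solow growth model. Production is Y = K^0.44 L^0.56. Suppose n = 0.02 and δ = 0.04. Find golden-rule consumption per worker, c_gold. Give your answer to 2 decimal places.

c_gold ≈ 2.68

n + δ = 0.02 + 0.04 = 0.06.
At the golden rule the marginal product of capital equals n+δ: 0.44·k^(0.44−1) = 0.06. Solving, k_gold = (0.44/0.06)^(1/0.56) ≈ 35.0898.
y_gold = 35.0898^0.44 ≈ 4.7850.
c_gold = y_gold − (n+δ)·k_gold = 4.7850 − 0.06·35.0898 ≈ 2.6796.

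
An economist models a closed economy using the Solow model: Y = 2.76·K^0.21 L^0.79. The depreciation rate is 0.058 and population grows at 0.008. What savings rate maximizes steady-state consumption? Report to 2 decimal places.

The effective depreciation rate is n + δ = 0.008 + 0.058 = 0.066.
At the golden rule MPK = n+δ, and in any Cobb-Douglas steady state s = (n+δ)·k/y = MPK·k/y = capital's share 0.21.

s_gold = 0.21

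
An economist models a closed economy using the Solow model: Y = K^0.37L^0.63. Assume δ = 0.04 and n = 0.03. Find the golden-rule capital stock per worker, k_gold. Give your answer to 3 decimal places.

Capital per worker breaks even when investment replaces (n + δ)·k; here n + δ = 0.07.
Maximizing c = f(k) − (n+δ)·k gives f'(k) = n+δ, i.e. 0.37·k^(0.37−1) = 0.07, so k_gold = (0.37/0.07)^(1/0.63) ≈ 14.0535.

k_gold ≈ 14.053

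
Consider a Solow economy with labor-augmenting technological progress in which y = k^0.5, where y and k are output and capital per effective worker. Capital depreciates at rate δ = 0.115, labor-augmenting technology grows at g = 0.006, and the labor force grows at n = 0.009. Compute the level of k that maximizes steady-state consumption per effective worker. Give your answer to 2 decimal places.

k_gold ≈ 14.79

n + g + δ = 0.009 + 0.006 + 0.115 = 0.13.
Golden rule sets MPK = n+g+δ: 0.5·k^(0.5−1) = 0.13, so k_gold = (0.5/0.13)^(1/0.5) ≈ 14.7929.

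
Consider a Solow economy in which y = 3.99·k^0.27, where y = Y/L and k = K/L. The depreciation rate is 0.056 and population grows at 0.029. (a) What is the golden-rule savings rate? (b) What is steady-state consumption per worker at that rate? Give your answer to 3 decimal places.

(a) s_gold = 0.270; (b) c_gold ≈ 7.451

The effective depreciation rate is n + δ = 0.029 + 0.056 = 0.085.
For Cobb-Douglas, s_gold equals capital's share: s_gold = 0.27.
At the golden rule the marginal product of capital equals n+δ: 0.27·3.99·k^(0.27−1) = 0.085. Solving, k_gold = (0.27·3.99/0.085)^(1/0.73) ≈ 32.4225.
y_gold = 3.99·32.4225^0.27 ≈ 10.2071; c_gold = (1−0.27)·y_gold ≈ 7.4512.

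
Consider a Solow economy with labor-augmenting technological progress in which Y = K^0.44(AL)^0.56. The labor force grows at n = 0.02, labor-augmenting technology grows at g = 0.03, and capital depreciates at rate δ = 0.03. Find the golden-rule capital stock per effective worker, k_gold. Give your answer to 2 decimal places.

Break-even investment rate: n + g + δ = 0.02 + 0.03 + 0.03 = 0.08.
At the golden rule the marginal product of capital equals n+g+δ: 0.44·k^(0.44−1) = 0.08. Solving, k_gold = (0.44/0.08)^(1/0.56) ≈ 20.9931.

k_gold ≈ 20.99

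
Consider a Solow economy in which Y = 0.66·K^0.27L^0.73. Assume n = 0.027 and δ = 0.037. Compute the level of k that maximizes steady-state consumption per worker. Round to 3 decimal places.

The effective depreciation rate is n + δ = 0.027 + 0.037 = 0.064.
Maximizing c = f(k) − (n+δ)·k gives f'(k) = n+δ, i.e. 0.27·0.66·k^(0.27−1) = 0.064, so k_gold = (0.27·0.66/0.064)^(1/0.73) ≈ 4.0665.

k_gold ≈ 4.066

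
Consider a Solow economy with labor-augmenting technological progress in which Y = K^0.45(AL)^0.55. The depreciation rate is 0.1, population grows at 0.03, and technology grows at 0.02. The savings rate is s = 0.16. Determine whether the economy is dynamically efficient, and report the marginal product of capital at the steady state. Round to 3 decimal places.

n + g + δ = 0.03 + 0.02 + 0.1 = 0.15.
Steady-state k*: s·k^0.45 = 0.15·k gives k* = (0.16/0.15)^(1/0.55) ≈ 1.1245.
MPK = 0.45·1.1245^(-0.55) ≈ 0.4219.
MPK > n+g+δ = 0.15, so the economy is dynamically efficient (under-saving).

dynamically efficient; MPK ≈ 0.422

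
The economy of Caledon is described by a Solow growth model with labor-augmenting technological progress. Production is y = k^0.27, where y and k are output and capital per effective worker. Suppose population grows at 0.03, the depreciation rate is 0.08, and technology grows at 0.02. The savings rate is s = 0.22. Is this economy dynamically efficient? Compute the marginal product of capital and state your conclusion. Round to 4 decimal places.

Capital per effective worker breaks even when investment replaces (n + g + δ)·k; here n + g + δ = 0.13.
Steady-state k*: s·k^0.27 = 0.13·k gives k* = (0.22/0.13)^(1/0.73) ≈ 2.0558.
MPK = 0.27·2.0558^(-0.73) ≈ 0.1595.
MPK > n+g+δ = 0.13, so the economy is dynamically efficient (under-saving).

dynamically efficient; MPK ≈ 0.1595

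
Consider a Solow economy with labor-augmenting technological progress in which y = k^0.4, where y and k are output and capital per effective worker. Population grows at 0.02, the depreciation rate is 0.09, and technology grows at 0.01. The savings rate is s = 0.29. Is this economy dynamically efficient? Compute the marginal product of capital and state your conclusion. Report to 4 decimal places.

The effective depreciation rate is n + g + δ = 0.02 + 0.01 + 0.09 = 0.12.
Steady-state k*: s·k^0.4 = 0.12·k gives k* = (0.29/0.12)^(1/0.6) ≈ 4.3521.
MPK = 0.4·4.3521^(-0.6) ≈ 0.1655.
MPK > n+g+δ = 0.12, so the economy is dynamically efficient (under-saving).

dynamically efficient; MPK ≈ 0.1655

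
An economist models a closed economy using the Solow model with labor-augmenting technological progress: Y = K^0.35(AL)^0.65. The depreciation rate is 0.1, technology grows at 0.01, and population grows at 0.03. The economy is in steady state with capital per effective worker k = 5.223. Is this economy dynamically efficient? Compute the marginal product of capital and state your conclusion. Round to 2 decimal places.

n + g + δ = 0.03 + 0.01 + 0.1 = 0.14.
MPK = 0.35·k^(0.35−1) = 0.35·5.223^(-0.65) ≈ 0.1195.
MPK < 0.14, so the economy is dynamically inefficient (over-saving).

dynamically inefficient; MPK ≈ 0.12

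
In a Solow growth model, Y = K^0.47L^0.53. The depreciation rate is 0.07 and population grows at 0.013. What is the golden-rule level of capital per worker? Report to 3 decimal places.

k_gold ≈ 26.351

n + δ = 0.013 + 0.07 = 0.083.
Maximizing c = f(k) − (n+δ)·k gives f'(k) = n+δ, i.e. 0.47·k^(0.47−1) = 0.083, so k_gold = (0.47/0.083)^(1/0.53) ≈ 26.3507.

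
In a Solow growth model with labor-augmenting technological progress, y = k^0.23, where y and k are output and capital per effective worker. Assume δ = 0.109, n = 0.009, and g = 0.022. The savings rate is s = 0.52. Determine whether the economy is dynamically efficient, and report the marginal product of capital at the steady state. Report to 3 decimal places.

dynamically inefficient; MPK ≈ 0.062

The effective depreciation rate is n + g + δ = 0.009 + 0.022 + 0.109 = 0.14.
Steady-state k*: s·k^0.23 = 0.14·k gives k* = (0.52/0.14)^(1/0.77) ≈ 5.4966.
MPK = 0.23·5.4966^(-0.77) ≈ 0.0619.
MPK < n+g+δ = 0.14, so the economy is dynamically inefficient (over-saving).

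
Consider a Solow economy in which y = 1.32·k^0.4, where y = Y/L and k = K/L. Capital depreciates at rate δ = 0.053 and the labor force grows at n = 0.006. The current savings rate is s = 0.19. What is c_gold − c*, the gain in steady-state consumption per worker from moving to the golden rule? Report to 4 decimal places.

Δc ≈ 0.6082

The effective depreciation rate is n + δ = 0.006 + 0.053 = 0.059.
Current steady state (s = 0.19): k* = (0.19·1.32/0.059)^(1/0.6) ≈ 11.1547, y* = 1.32·11.1547^0.4 ≈ 3.4638, c* = (1−0.19)·3.4638 ≈ 2.8057.
Golden rule sets MPK = n+δ: 0.4·1.32·k^(0.4−1) = 0.059, so k_gold = (0.4·1.32/0.059)^(1/0.6) ≈ 38.5748.
y_gold = 1.32·38.5748^0.4 ≈ 5.6898, c_gold = y_gold − 0.059·k_gold ≈ 3.4139.
Gain: Δc = 3.4139 − 2.8057 ≈ 0.6082.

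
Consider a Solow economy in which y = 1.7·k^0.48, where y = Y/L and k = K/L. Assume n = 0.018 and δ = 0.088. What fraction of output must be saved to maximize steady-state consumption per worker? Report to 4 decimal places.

s_gold = 0.4800

Capital per worker breaks even when investment replaces (n + δ)·k; here n + δ = 0.106.
At the golden rule MPK = n+δ, and in any Cobb-Douglas steady state s = (n+δ)·k/y = MPK·k/y = capital's share 0.48.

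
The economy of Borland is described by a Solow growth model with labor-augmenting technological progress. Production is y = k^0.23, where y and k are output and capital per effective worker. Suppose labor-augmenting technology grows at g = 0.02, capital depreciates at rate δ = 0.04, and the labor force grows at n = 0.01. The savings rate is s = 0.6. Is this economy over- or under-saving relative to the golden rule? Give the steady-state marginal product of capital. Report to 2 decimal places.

n + g + δ = 0.01 + 0.02 + 0.04 = 0.07.
Steady-state k*: s·k^0.23 = 0.07·k gives k* = (0.6/0.07)^(1/0.77) ≈ 16.2839.
MPK = 0.23·16.2839^(-0.77) ≈ 0.0268.
MPK < n+g+δ = 0.07, so the economy is dynamically inefficient (over-saving).

over-saving; MPK ≈ 0.03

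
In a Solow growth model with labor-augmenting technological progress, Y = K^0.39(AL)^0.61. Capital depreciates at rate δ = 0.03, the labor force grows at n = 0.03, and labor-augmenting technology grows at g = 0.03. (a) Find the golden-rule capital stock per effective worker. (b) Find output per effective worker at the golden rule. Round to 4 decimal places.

(a) k_gold ≈ 11.0655; (b) y_gold ≈ 2.5536

The effective depreciation rate is n + g + δ = 0.03 + 0.03 + 0.03 = 0.09.
At the golden rule the marginal product of capital equals n+g+δ: 0.39·k^(0.39−1) = 0.09. Solving, k_gold = (0.39/0.09)^(1/0.61) ≈ 11.0655.
y_gold = 11.0655^0.39 ≈ 2.5536.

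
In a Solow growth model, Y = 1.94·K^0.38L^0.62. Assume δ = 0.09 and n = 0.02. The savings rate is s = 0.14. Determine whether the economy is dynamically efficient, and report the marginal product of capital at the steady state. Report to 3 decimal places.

dynamically efficient; MPK ≈ 0.299

The effective depreciation rate is n + δ = 0.02 + 0.09 = 0.11.
Steady-state k*: s·A·k^0.38 = 0.11·k gives k* = (0.14·1.94/0.11)^(1/0.62) ≈ 4.2966.
MPK = 0.38·1.94·4.2966^(-0.62) ≈ 0.2986.
MPK > n+δ = 0.11, so the economy is dynamically efficient (under-saving).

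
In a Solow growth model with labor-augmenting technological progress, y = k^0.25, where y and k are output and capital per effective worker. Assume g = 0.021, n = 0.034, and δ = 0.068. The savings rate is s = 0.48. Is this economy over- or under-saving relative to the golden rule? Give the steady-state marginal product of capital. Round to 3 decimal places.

over-saving; MPK ≈ 0.064

n + g + δ = 0.034 + 0.021 + 0.068 = 0.123.
Steady-state k*: s·k^0.25 = 0.123·k gives k* = (0.48/0.123)^(1/0.75) ≈ 6.1440.
MPK = 0.25·6.1440^(-0.75) ≈ 0.0641.
MPK < n+g+δ = 0.123, so the economy is dynamically inefficient (over-saving).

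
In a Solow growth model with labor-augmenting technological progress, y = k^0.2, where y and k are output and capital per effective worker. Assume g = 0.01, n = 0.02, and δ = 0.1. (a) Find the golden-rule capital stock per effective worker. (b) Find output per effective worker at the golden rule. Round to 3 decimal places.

(a) k_gold ≈ 1.713; (b) y_gold ≈ 1.114

Break-even investment rate: n + g + δ = 0.02 + 0.01 + 0.1 = 0.13.
Maximizing c = f(k) − (n+g+δ)·k gives f'(k) = n+g+δ, i.e. 0.2·k^(0.2−1) = 0.13, so k_gold = (0.2/0.13)^(1/0.8) ≈ 1.7134.
y_gold = 1.7134^0.2 ≈ 1.1137.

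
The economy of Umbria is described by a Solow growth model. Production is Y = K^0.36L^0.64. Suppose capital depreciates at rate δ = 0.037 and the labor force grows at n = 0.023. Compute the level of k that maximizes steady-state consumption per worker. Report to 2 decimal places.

Capital per worker breaks even when investment replaces (n + δ)·k; here n + δ = 0.06.
Maximizing c = f(k) − (n+δ)·k gives f'(k) = n+δ, i.e. 0.36·k^(0.36−1) = 0.06, so k_gold = (0.36/0.06)^(1/0.64) ≈ 16.4385.

k_gold ≈ 16.44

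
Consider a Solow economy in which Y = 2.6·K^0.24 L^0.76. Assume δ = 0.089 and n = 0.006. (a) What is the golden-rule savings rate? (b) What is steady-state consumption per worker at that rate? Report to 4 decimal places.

n + δ = 0.006 + 0.089 = 0.095.
For Cobb-Douglas, s_gold equals capital's share: s_gold = 0.24.
Setting f'(k) = n+δ gives 0.24·2.6·k^(0.24−1) = 0.095, hence k_gold = (0.24·2.6/0.095)^(1/0.76) ≈ 11.9016.
y_gold = 2.6·11.9016^0.24 ≈ 4.7111; c_gold = (1−0.24)·y_gold ≈ 3.5804.

(a) s_gold = 0.2400; (b) c_gold ≈ 3.5804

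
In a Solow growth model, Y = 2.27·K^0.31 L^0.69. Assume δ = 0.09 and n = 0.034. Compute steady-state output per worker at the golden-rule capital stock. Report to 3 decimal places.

Break-even investment rate: n + δ = 0.034 + 0.09 = 0.124.
Setting f'(k) = n+δ gives 0.31·2.27·k^(0.31−1) = 0.124, hence k_gold = (0.31·2.27/0.124)^(1/0.69) ≈ 12.3795.
Output: y_gold = 2.27·k_gold^0.31 = 2.27·12.3795^0.31 ≈ 4.9518.

y_gold ≈ 4.952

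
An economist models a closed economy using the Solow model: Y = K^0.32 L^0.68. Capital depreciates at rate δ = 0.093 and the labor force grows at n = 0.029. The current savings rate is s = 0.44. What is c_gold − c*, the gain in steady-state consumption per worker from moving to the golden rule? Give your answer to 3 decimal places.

Δc ≈ 0.046

Break-even investment rate: n + δ = 0.029 + 0.093 = 0.122.
Current steady state (s = 0.44): k* = (0.44/0.122)^(1/0.68) ≈ 6.5956, y* = 6.5956^0.32 ≈ 1.8288, c* = (1−0.44)·1.8288 ≈ 1.0241.
Golden rule sets MPK = n+δ: 0.32·k^(0.32−1) = 0.122, so k_gold = (0.32/0.122)^(1/0.68) ≈ 4.1292.
y_gold = 4.1292^0.32 ≈ 1.5743, c_gold = y_gold − 0.122·k_gold ≈ 1.0705.
Gain: Δc = 1.0705 − 1.0241 ≈ 0.0464.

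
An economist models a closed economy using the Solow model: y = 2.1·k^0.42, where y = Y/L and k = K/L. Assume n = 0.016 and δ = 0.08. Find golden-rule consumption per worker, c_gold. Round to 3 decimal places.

c_gold ≈ 6.069

The effective depreciation rate is n + δ = 0.016 + 0.08 = 0.096.
Maximizing c = f(k) − (n+δ)·k gives f'(k) = n+δ, i.e. 0.42·2.1·k^(0.42−1) = 0.096, so k_gold = (0.42·2.1/0.096)^(1/0.58) ≈ 45.7810.
y_gold = 2.1·45.7810^0.42 ≈ 10.4642.
c_gold = y_gold − (n+δ)·k_gold = 10.4642 − 0.096·45.7810 ≈ 6.0692.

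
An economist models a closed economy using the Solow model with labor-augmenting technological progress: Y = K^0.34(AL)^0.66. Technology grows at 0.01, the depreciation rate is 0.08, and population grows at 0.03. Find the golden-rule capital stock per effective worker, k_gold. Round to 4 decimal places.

Break-even investment rate: n + g + δ = 0.03 + 0.01 + 0.08 = 0.12.
Maximizing c = f(k) − (n+g+δ)·k gives f'(k) = n+g+δ, i.e. 0.34·k^(0.34−1) = 0.12, so k_gold = (0.34/0.12)^(1/0.66) ≈ 4.8451.

k_gold ≈ 4.8451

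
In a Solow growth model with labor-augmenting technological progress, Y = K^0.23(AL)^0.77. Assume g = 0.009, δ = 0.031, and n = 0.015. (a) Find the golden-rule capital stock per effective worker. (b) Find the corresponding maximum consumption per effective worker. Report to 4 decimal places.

Capital per effective worker breaks even when investment replaces (n + g + δ)·k; here n + g + δ = 0.055.
Setting f'(k) = n+g+δ gives 0.23·k^(0.23−1) = 0.055, hence k_gold = (0.23/0.055)^(1/0.77) ≈ 6.4116.
y_gold = 6.4116^0.23 ≈ 1.5332; c_gold = y_gold − 0.055·k_gold ≈ 1.1806.

(a) k_gold ≈ 6.4116; (b) c_gold ≈ 1.1806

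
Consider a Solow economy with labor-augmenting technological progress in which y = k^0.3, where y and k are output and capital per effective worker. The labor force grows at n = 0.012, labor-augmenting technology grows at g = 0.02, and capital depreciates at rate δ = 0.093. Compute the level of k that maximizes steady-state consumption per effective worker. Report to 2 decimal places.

k_gold ≈ 3.49

Break-even investment rate: n + g + δ = 0.012 + 0.02 + 0.093 = 0.125.
Maximizing c = f(k) − (n+g+δ)·k gives f'(k) = n+g+δ, i.e. 0.3·k^(0.3−1) = 0.125, so k_gold = (0.3/0.125)^(1/0.7) ≈ 3.4927.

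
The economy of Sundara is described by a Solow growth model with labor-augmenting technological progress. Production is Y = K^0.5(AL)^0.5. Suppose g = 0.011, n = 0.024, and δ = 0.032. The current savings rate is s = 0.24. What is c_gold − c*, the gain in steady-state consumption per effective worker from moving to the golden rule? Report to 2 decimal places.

Δc ≈ 1.01

n + g + δ = 0.024 + 0.011 + 0.032 = 0.067.
Current steady state (s = 0.24): k* = (0.24/0.067)^(1/0.5) ≈ 12.8314, y* = 12.8314^0.5 ≈ 3.5821, c* = (1−0.24)·3.5821 ≈ 2.7224.
At the golden rule the marginal product of capital equals n+g+δ: 0.5·k^(0.5−1) = 0.067. Solving, k_gold = (0.5/0.067)^(1/0.5) ≈ 55.6917.
y_gold = 55.6917^0.5 ≈ 7.4627, c_gold = y_gold − 0.067·k_gold ≈ 3.7313.
Gain: Δc = 3.7313 − 2.7224 ≈ 1.0090.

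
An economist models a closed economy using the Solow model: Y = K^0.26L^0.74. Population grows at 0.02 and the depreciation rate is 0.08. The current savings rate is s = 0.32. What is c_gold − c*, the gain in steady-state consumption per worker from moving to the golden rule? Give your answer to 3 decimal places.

n + δ = 0.02 + 0.08 = 0.1.
Current steady state (s = 0.32): k* = (0.32/0.1)^(1/0.74) ≈ 4.8154, y* = 4.8154^0.26 ≈ 1.5048, c* = (1−0.32)·1.5048 ≈ 1.0233.
Maximizing c = f(k) − (n+δ)·k gives f'(k) = n+δ, i.e. 0.26·k^(0.26−1) = 0.1, so k_gold = (0.26/0.1)^(1/0.74) ≈ 3.6373.
y_gold = 3.6373^0.26 ≈ 1.3989, c_gold = y_gold − 0.1·k_gold ≈ 1.0352.
Gain: Δc = 1.0352 − 1.0233 ≈ 0.0119.

Δc ≈ 0.012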